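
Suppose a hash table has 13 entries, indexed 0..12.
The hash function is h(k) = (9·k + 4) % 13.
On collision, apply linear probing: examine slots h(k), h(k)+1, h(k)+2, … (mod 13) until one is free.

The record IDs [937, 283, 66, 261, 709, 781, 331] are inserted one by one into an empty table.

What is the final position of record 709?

937 hashes to 0; slot 0 is free -> place at 0.
283 hashes to 3; slot 3 is free -> place at 3.
66 hashes to 0; 0 taken -> place at 1.
261 hashes to 0; 0,1 taken -> place at 2.
709 hashes to 2; 2,3 taken -> place at 4.
781 hashes to 0; 0,1,2,3,4 taken -> place at 5.
331 hashes to 6; slot 6 is free -> place at 6.
Table: [937, 66, 261, 283, 709, 781, 331, -, -, -, -, -, -]

4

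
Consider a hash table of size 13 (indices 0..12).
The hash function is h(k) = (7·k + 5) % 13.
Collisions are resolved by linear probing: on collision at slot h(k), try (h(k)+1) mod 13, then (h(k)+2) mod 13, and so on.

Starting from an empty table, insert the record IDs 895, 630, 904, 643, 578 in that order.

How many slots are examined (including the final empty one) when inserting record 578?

3

895 hashes to 4; slot 4 is free -> place at 4.
630 hashes to 8; slot 8 is free -> place at 8.
904 hashes to 2; slot 2 is free -> place at 2.
643 hashes to 8; 8 taken -> place at 9.
578 hashes to 8; 8,9 taken -> place at 10.
Table: [∅, ∅, 904, ∅, 895, ∅, ∅, ∅, 630, 643, 578, ∅, ∅]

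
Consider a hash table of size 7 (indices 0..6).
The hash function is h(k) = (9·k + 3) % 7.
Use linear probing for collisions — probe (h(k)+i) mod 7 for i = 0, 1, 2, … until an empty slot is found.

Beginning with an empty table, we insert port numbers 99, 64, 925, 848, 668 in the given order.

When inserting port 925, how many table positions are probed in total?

3

99 hashes to 5; slot 5 is free → place at 5.
64 hashes to 5; 5 taken → place at 6.
925 hashes to 5; 5,6 taken → place at 0.
848 hashes to 5; 5,6,0 taken → place at 1.
668 hashes to 2; slot 2 is free → place at 2.
Table: [925, 848, 668, —, —, 99, 64]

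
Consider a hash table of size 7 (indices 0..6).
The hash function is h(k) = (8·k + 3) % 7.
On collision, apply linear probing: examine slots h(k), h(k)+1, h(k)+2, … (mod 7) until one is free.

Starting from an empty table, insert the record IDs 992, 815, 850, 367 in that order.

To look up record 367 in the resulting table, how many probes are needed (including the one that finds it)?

4

992: h=1 -> slot 1
815: h=6 -> slot 6
850: h=6, probe 6,0 -> slot 0
367: h=6, probe 6,0,1,2 -> slot 2
Table: [850, 992, 367, -, -, -, 815]
Lookup 367: h=6, probe 6,0,1,2 → found at 2.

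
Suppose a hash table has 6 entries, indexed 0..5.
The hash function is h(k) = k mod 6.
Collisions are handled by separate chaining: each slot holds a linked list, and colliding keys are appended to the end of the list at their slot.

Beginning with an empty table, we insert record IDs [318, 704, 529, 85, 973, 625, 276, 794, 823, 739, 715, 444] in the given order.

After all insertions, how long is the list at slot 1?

7

318 → bucket 0
704 → bucket 2
529 → bucket 1
85 → bucket 1 (collision)
973 → bucket 1 (collision)
625 → bucket 1 (collision)
276 → bucket 0 (collision)
794 → bucket 2 (collision)
823 → bucket 1 (collision)
739 → bucket 1 (collision)
715 → bucket 1 (collision)
444 → bucket 0 (collision)
Final buckets:
0: 318 -> 276 -> 444
1: 529 -> 85 -> 973 -> 625 -> 823 -> 739 -> 715
2: 704 -> 794
3: _
4: _
5: _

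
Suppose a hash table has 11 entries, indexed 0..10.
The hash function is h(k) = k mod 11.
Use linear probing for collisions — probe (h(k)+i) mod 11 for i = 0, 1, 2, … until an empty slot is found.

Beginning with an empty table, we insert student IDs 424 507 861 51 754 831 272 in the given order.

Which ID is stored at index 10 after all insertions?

272

424 hashes to 6; slot 6 is free -> place at 6.
507 hashes to 1; slot 1 is free -> place at 1.
861 hashes to 3; slot 3 is free -> place at 3.
51 hashes to 7; slot 7 is free -> place at 7.
754 hashes to 6; 6,7 taken -> place at 8.
831 hashes to 6; 6,7,8 taken -> place at 9.
272 hashes to 8; 8,9 taken -> place at 10.
Table: [∅, 507, ∅, 861, ∅, ∅, 424, 51, 754, 831, 272]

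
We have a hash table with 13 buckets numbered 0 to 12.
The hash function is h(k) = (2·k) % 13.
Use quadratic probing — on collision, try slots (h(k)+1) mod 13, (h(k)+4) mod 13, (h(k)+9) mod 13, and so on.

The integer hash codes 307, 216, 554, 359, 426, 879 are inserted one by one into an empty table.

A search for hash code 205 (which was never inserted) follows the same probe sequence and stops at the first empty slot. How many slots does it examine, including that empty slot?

307: h=3 => slot 3
216: h=3, probe 3,4 => slot 4
554: h=3, probe 3,4,7 => slot 7
359: h=3, probe 3,4,7,12 => slot 12
426: h=7, probe 7,8 => slot 8
879: h=3, probe 3,4,7,12,6 => slot 6
Table: [., ., ., 307, 216, ., 879, 554, 426, ., ., ., 359]
Lookup 205: h=7, probe 7,8,11 → slot 11 empty, not found.

3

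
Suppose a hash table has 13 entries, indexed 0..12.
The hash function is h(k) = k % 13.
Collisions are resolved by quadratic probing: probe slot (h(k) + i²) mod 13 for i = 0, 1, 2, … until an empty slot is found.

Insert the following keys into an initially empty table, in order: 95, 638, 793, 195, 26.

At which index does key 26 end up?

3

95: h=4 => slot 4
638: h=1 => slot 1
793: h=0 => slot 0
195: h=0, probe 0,1,4,9 => slot 9
26: h=0, probe 0,1,4,9,3 => slot 3
Table: [793, 638, ., 26, 95, ., ., ., ., 195, ., ., .]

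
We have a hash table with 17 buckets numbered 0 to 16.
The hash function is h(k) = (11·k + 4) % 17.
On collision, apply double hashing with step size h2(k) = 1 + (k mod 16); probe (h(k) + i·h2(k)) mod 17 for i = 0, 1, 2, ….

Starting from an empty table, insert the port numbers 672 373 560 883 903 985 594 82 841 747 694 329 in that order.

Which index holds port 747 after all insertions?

0

672: h=1 -> slot 1
373: h=10 -> slot 10
560: h=10, h2=1, probe 10,11 -> slot 11
883: h=10, h2=4, probe 10,14 -> slot 14
903: h=9 -> slot 9
985: h=10, h2=10, probe 10,3 -> slot 3
594: h=10, h2=3, probe 10,13 -> slot 13
82: h=5 -> slot 5
841: h=7 -> slot 7
747: h=10, h2=12, probe 10,5,0 -> slot 0
694: h=5, h2=7, probe 5,12 -> slot 12
329: h=2 -> slot 2
Table: [747, 672, 329, 985, ., 82, ., 841, ., 903, 373, 560, 694, 594, 883, ., .]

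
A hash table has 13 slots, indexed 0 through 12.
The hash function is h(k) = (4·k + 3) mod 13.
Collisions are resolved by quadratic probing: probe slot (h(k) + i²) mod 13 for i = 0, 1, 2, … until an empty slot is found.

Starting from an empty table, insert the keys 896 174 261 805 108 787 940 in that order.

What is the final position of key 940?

2

Insert 896: h=12, slot 12 empty => index 12.
Insert 174: h=10, slot 10 empty => index 10.
Insert 261: h=7, slot 7 empty => index 7.
Insert 805: h=12, slot 12 occupied => index 0.
Insert 108: h=6, slot 6 empty => index 6.
Insert 787: h=5, slot 5 empty => index 5.
Insert 940: h=6, slots 6,7,10 occupied => index 2.
Table: [805, —, 940, —, —, 787, 108, 261, —, —, 174, —, 896]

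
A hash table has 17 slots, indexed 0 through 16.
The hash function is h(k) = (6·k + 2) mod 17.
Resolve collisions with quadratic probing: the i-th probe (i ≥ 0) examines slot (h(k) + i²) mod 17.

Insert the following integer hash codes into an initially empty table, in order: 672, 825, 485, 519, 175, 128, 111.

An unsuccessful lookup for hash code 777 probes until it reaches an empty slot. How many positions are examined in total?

672 hashes to 5; slot 5 is free → place at 5.
825 hashes to 5; 5 taken → place at 6.
485 hashes to 5; 5,6 taken → place at 9.
519 hashes to 5; 5,6,9 taken → place at 14.
175 hashes to 15; slot 15 is free → place at 15.
128 hashes to 5; 5,6,9,14 taken → place at 4.
111 hashes to 5; 5,6,9,14,4 taken → place at 13.
Table: [., ., ., ., 128, 672, 825, ., ., 485, ., ., ., 111, 519, 175, .]
Lookup 777: h=6, probe 6,7 → slot 7 empty, not found.

2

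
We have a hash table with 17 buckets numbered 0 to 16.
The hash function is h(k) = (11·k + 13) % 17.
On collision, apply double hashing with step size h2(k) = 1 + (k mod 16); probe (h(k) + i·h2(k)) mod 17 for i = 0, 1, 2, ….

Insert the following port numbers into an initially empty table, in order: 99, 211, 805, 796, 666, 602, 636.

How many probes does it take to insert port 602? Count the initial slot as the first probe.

Insert 99: h=14, slot 14 empty → index 14.
Insert 211: h=5, slot 5 empty → index 5.
Insert 805: h=11, slot 11 empty → index 11.
Insert 796: h=14, h2=13, slot 14 occupied → index 10.
Insert 666: h=12, slot 12 empty → index 12.
Insert 602: h=5, h2=11, slot 5 occupied → index 16.
Insert 636: h=5, h2=13, slot 5 occupied → index 1.
Table: [∅, 636, ∅, ∅, ∅, 211, ∅, ∅, ∅, ∅, 796, 805, 666, ∅, 99, ∅, 602]

2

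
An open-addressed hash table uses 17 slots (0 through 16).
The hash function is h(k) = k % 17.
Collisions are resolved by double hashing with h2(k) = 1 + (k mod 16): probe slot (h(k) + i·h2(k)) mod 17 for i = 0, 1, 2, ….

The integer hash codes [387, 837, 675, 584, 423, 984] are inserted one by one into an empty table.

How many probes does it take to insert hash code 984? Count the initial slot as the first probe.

387: h=13 -> slot 13
837: h=4 -> slot 4
675: h=12 -> slot 12
584: h=6 -> slot 6
423: h=15 -> slot 15
984: h=15, h2=9, probe 15,7 -> slot 7
Table: [—, —, —, —, 837, —, 584, 984, —, —, —, —, 675, 387, —, 423, —]

2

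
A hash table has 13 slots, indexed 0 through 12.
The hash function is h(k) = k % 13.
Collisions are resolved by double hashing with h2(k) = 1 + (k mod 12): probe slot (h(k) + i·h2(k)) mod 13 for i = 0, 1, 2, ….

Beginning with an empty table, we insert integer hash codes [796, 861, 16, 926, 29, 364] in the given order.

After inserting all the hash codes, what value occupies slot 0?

861

Insert 796: h=3, slot 3 empty → index 3.
Insert 861: h=3, h2=10, slot 3 occupied → index 0.
Insert 16: h=3, h2=5, slot 3 occupied → index 8.
Insert 926: h=3, h2=3, slot 3 occupied → index 6.
Insert 29: h=3, h2=6, slot 3 occupied → index 9.
Insert 364: h=0, h2=5, slot 0 occupied → index 5.
Table: [861, _, _, 796, _, 364, 926, _, 16, 29, _, _, _]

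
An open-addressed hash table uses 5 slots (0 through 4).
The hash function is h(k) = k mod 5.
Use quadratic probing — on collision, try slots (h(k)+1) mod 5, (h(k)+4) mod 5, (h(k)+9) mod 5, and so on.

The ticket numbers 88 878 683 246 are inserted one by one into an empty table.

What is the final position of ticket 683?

88 hashes to 3; slot 3 is free → place at 3.
878 hashes to 3; 3 taken → place at 4.
683 hashes to 3; 3,4 taken → place at 2.
246 hashes to 1; slot 1 is free → place at 1.
Table: [., 246, 683, 88, 878]

2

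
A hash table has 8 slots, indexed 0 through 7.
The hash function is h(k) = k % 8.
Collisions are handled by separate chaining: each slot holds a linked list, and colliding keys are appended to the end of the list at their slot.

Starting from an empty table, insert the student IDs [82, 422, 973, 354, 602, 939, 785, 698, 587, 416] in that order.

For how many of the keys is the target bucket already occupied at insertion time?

82 -> bucket 2
422 -> bucket 6
973 -> bucket 5
354 -> bucket 2 (collision)
602 -> bucket 2 (collision)
939 -> bucket 3
785 -> bucket 1
698 -> bucket 2 (collision)
587 -> bucket 3 (collision)
416 -> bucket 0
Final buckets:
0: 416
1: 785
2: 82 -> 354 -> 602 -> 698
3: 939 -> 587
4: ∅
5: 973
6: 422
7: ∅

4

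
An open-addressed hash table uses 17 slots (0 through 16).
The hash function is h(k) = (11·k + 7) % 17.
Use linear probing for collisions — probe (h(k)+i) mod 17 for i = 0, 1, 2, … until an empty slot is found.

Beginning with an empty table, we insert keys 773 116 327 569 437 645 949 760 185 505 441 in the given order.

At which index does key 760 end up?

4

773: h=10 -> slot 10
116: h=8 -> slot 8
327: h=0 -> slot 0
569: h=10, probe 10,11 -> slot 11
437: h=3 -> slot 3
645: h=13 -> slot 13
949: h=8, probe 8,9 -> slot 9
760: h=3, probe 3,4 -> slot 4
185: h=2 -> slot 2
505: h=3, probe 3,4,5 -> slot 5
441: h=13, probe 13,14 -> slot 14
Table: [327, -, 185, 437, 760, 505, -, -, 116, 949, 773, 569, -, 645, 441, -, -]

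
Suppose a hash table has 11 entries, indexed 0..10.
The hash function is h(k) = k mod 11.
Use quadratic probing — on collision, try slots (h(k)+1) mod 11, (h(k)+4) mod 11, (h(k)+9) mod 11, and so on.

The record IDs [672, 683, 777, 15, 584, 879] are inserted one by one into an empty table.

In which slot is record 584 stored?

Insert 672: h=1, slot 1 empty → index 1.
Insert 683: h=1, slot 1 occupied → index 2.
Insert 777: h=7, slot 7 empty → index 7.
Insert 15: h=4, slot 4 empty → index 4.
Insert 584: h=1, slots 1,2 occupied → index 5.
Insert 879: h=10, slot 10 empty → index 10.
Table: [_, 672, 683, _, 15, 584, _, 777, _, _, 879]

5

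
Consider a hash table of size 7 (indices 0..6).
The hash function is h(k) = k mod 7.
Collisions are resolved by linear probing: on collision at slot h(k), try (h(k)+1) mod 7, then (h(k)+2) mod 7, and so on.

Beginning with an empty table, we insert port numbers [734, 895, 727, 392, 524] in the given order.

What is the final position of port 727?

734 hashes to 6; slot 6 is free => place at 6.
895 hashes to 6; 6 taken => place at 0.
727 hashes to 6; 6,0 taken => place at 1.
392 hashes to 0; 0,1 taken => place at 2.
524 hashes to 6; 6,0,1,2 taken => place at 3.
Table: [895, 727, 392, 524, _, _, 734]

1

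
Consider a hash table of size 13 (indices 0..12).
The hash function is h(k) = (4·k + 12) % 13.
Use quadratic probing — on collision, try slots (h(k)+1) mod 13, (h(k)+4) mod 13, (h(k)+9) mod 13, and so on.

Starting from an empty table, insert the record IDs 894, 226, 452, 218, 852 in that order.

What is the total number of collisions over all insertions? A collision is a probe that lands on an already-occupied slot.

894 hashes to 0; slot 0 is free -> place at 0.
226 hashes to 6; slot 6 is free -> place at 6.
452 hashes to 0; 0 taken -> place at 1.
218 hashes to 0; 0,1 taken -> place at 4.
852 hashes to 1; 1 taken -> place at 2.
Table: [894, 452, 852, ., 218, ., 226, ., ., ., ., ., .]

4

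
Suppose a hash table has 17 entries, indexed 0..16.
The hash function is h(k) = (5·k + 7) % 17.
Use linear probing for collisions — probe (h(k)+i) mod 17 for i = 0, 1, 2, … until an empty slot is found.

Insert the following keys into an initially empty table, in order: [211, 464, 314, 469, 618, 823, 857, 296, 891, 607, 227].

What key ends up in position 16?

211: h=8 => slot 8
464: h=15 => slot 15
314: h=13 => slot 13
469: h=6 => slot 6
618: h=3 => slot 3
823: h=8, probe 8,9 => slot 9
857: h=8, probe 8,9,10 => slot 10
296: h=8, probe 8,9,10,11 => slot 11
891: h=8, probe 8,9,10,11,12 => slot 12
607: h=16 => slot 16
227: h=3, probe 3,4 => slot 4
Table: [_, _, _, 618, 227, _, 469, _, 211, 823, 857, 296, 891, 314, _, 464, 607]

607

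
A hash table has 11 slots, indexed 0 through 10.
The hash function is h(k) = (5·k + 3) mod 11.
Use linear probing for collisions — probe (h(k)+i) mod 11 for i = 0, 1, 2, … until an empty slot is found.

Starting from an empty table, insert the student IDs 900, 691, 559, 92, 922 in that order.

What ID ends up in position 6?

Insert 900: h=4, slot 4 empty -> index 4.
Insert 691: h=4, slot 4 occupied -> index 5.
Insert 559: h=4, slots 4,5 occupied -> index 6.
Insert 92: h=1, slot 1 empty -> index 1.
Insert 922: h=4, slots 4,5,6 occupied -> index 7.
Table: [-, 92, -, -, 900, 691, 559, 922, -, -, -]

559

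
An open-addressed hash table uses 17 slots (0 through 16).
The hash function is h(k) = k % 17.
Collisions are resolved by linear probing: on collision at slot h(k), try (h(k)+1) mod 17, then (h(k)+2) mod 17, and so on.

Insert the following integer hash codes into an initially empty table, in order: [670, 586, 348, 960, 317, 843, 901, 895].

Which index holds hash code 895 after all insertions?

13

Insert 670: h=7, slot 7 empty -> index 7.
Insert 586: h=8, slot 8 empty -> index 8.
Insert 348: h=8, slot 8 occupied -> index 9.
Insert 960: h=8, slots 8,9 occupied -> index 10.
Insert 317: h=11, slot 11 empty -> index 11.
Insert 843: h=10, slots 10,11 occupied -> index 12.
Insert 901: h=0, slot 0 empty -> index 0.
Insert 895: h=11, slots 11,12 occupied -> index 13.
Table: [901, ∅, ∅, ∅, ∅, ∅, ∅, 670, 586, 348, 960, 317, 843, 895, ∅, ∅, ∅]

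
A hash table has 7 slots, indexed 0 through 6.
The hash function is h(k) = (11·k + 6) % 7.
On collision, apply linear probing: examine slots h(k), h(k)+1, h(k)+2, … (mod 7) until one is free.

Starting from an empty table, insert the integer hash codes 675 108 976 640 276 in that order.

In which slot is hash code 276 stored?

675: h=4 => slot 4
108: h=4, probe 4,5 => slot 5
976: h=4, probe 4,5,6 => slot 6
640: h=4, probe 4,5,6,0 => slot 0
276: h=4, probe 4,5,6,0,1 => slot 1
Table: [640, 276, —, —, 675, 108, 976]

1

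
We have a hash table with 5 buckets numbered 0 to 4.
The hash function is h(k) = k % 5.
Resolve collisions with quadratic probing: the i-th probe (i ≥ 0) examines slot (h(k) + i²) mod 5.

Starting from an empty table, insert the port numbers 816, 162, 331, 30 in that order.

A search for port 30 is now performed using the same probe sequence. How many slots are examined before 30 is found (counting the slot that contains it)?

3

816 hashes to 1; slot 1 is free -> place at 1.
162 hashes to 2; slot 2 is free -> place at 2.
331 hashes to 1; 1,2 taken -> place at 0.
30 hashes to 0; 0,1 taken -> place at 4.
Table: [331, 816, 162, -, 30]
Lookup 30: h=0, probe 0,1,4 → found at 4.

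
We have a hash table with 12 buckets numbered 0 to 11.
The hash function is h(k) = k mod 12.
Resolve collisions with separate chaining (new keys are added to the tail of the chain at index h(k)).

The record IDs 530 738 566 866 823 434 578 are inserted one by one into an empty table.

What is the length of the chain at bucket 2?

5

Insert 530: h=2, bucket 2 empty -> new chain.
Insert 738: h=6, bucket 6 empty -> new chain.
Insert 566: h=2, bucket 2 nonempty -> append to chain.
Insert 866: h=2, bucket 2 nonempty -> append to chain.
Insert 823: h=7, bucket 7 empty -> new chain.
Insert 434: h=2, bucket 2 nonempty -> append to chain.
Insert 578: h=2, bucket 2 nonempty -> append to chain.
Final buckets:
0: —
1: —
2: 530 -> 566 -> 866 -> 434 -> 578
3: —
4: —
5: —
6: 738
7: 823
8: —
9: —
10: —
11: —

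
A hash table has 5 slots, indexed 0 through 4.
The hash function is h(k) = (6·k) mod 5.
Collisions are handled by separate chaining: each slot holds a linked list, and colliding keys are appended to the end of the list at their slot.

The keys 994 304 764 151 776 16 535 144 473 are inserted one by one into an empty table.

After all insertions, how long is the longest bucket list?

994 → bucket 4
304 → bucket 4 (collision)
764 → bucket 4 (collision)
151 → bucket 1
776 → bucket 1 (collision)
16 → bucket 1 (collision)
535 → bucket 0
144 → bucket 4 (collision)
473 → bucket 3
Final buckets:
0: 535
1: 151 -> 776 -> 16
2: _
3: 473
4: 994 -> 304 -> 764 -> 144

4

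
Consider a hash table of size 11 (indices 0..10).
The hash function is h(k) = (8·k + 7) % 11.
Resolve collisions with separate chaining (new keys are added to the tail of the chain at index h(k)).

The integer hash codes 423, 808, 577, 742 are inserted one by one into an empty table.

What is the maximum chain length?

423 -> bucket 3
808 -> bucket 3 (collision)
577 -> bucket 3 (collision)
742 -> bucket 3 (collision)
Final buckets:
0: -
1: -
2: -
3: 423 -> 808 -> 577 -> 742
4: -
5: -
6: -
7: -
8: -
9: -
10: -

4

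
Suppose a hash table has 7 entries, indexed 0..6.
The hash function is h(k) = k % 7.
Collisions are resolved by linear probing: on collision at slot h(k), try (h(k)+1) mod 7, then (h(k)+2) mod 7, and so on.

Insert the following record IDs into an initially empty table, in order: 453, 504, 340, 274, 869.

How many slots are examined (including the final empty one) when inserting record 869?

Insert 453: h=5, slot 5 empty → index 5.
Insert 504: h=0, slot 0 empty → index 0.
Insert 340: h=4, slot 4 empty → index 4.
Insert 274: h=1, slot 1 empty → index 1.
Insert 869: h=1, slot 1 occupied → index 2.
Table: [504, 274, 869, -, 340, 453, -]

2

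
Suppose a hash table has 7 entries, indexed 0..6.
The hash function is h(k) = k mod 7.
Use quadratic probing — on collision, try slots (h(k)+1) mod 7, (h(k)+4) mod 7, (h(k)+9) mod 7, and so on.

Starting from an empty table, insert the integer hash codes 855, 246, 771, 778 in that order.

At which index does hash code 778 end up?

3

Insert 855: h=1, slot 1 empty -> index 1.
Insert 246: h=1, slot 1 occupied -> index 2.
Insert 771: h=1, slots 1,2 occupied -> index 5.
Insert 778: h=1, slots 1,2,5 occupied -> index 3.
Table: [-, 855, 246, 778, -, 771, -]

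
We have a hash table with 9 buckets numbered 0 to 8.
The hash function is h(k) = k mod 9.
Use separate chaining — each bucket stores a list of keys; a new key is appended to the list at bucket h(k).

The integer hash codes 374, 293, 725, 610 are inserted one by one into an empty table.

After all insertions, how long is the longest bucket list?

3

374 → bucket 5
293 → bucket 5 (collision)
725 → bucket 5 (collision)
610 → bucket 7
Final buckets:
0: .
1: .
2: .
3: .
4: .
5: 374 -> 293 -> 725
6: .
7: 610
8: .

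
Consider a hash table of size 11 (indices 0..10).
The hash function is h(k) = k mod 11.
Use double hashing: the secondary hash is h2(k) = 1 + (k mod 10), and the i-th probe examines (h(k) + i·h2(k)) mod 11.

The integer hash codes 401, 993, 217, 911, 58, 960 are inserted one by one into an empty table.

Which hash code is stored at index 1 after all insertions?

401 hashes to 5; slot 5 is free → place at 5.
993 hashes to 3; slot 3 is free → place at 3.
217 hashes to 8; slot 8 is free → place at 8.
911 hashes to 9; slot 9 is free → place at 9.
58 hashes to 3, h2=9; 3 taken → place at 1.
960 hashes to 3, h2=1; 3 taken → place at 4.
Table: [-, 58, -, 993, 960, 401, -, -, 217, 911, -]

58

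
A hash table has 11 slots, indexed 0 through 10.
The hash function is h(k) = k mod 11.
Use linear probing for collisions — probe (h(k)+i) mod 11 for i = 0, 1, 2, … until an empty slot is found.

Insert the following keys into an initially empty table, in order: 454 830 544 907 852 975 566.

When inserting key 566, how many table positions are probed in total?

454 hashes to 3; slot 3 is free → place at 3.
830 hashes to 5; slot 5 is free → place at 5.
544 hashes to 5; 5 taken → place at 6.
907 hashes to 5; 5,6 taken → place at 7.
852 hashes to 5; 5,6,7 taken → place at 8.
975 hashes to 7; 7,8 taken → place at 9.
566 hashes to 5; 5,6,7,8,9 taken → place at 10.
Table: [∅, ∅, ∅, 454, ∅, 830, 544, 907, 852, 975, 566]

6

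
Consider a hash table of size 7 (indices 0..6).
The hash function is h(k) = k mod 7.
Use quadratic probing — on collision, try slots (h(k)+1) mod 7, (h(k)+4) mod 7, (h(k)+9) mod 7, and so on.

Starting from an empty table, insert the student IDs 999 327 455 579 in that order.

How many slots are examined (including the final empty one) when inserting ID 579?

Insert 999: h=5, slot 5 empty -> index 5.
Insert 327: h=5, slot 5 occupied -> index 6.
Insert 455: h=0, slot 0 empty -> index 0.
Insert 579: h=5, slots 5,6 occupied -> index 2.
Table: [455, -, 579, -, -, 999, 327]

3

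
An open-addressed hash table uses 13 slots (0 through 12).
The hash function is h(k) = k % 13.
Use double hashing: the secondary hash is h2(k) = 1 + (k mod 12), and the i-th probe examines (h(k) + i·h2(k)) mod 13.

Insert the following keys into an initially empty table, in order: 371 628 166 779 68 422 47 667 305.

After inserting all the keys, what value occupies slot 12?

779

Insert 371: h=7, slot 7 empty → index 7.
Insert 628: h=4, slot 4 empty → index 4.
Insert 166: h=10, slot 10 empty → index 10.
Insert 779: h=12, slot 12 empty → index 12.
Insert 68: h=3, slot 3 empty → index 3.
Insert 422: h=6, slot 6 empty → index 6.
Insert 47: h=8, slot 8 empty → index 8.
Insert 667: h=4, h2=8, slots 4,12,7 occupied → index 2.
Insert 305: h=6, h2=6, slots 6,12 occupied → index 5.
Table: [∅, ∅, 667, 68, 628, 305, 422, 371, 47, ∅, 166, ∅, 779]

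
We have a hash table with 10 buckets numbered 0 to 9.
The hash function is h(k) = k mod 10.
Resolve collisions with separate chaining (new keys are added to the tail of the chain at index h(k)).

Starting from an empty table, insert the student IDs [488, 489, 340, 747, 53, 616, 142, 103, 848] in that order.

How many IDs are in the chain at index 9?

1

488 -> bucket 8
489 -> bucket 9
340 -> bucket 0
747 -> bucket 7
53 -> bucket 3
616 -> bucket 6
142 -> bucket 2
103 -> bucket 3 (collision)
848 -> bucket 8 (collision)
Final buckets:
0: 340
1: -
2: 142
3: 53 -> 103
4: -
5: -
6: 616
7: 747
8: 488 -> 848
9: 489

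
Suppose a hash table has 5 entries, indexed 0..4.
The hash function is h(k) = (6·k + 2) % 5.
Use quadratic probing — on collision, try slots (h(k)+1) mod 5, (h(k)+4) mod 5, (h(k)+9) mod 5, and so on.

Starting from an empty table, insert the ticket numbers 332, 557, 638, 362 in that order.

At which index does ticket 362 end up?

Insert 332: h=4, slot 4 empty → index 4.
Insert 557: h=4, slot 4 occupied → index 0.
Insert 638: h=0, slot 0 occupied → index 1.
Insert 362: h=4, slots 4,0 occupied → index 3.
Table: [557, 638, ∅, 362, 332]

3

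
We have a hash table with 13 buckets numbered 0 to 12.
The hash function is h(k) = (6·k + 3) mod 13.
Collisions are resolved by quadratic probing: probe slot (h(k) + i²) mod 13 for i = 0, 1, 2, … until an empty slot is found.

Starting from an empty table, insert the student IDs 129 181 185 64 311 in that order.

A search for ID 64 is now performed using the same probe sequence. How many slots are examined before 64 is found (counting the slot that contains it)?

3

129: h=10 => slot 10
181: h=10, probe 10,11 => slot 11
185: h=8 => slot 8
64: h=10, probe 10,11,1 => slot 1
311: h=10, probe 10,11,1,6 => slot 6
Table: [., 64, ., ., ., ., 311, ., 185, ., 129, 181, .]
Lookup 64: h=10, probe 10,11,1 → found at 1.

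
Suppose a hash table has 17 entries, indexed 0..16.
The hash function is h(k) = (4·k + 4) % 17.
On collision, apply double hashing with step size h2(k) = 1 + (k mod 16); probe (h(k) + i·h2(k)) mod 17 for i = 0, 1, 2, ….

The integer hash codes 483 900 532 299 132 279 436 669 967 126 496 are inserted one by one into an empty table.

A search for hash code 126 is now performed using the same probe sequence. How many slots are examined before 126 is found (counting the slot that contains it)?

483: h=15 => slot 15
900: h=0 => slot 0
532: h=7 => slot 7
299: h=10 => slot 10
132: h=5 => slot 5
279: h=15, h2=8, probe 15,6 => slot 6
436: h=14 => slot 14
669: h=11 => slot 11
967: h=13 => slot 13
126: h=15, h2=15, probe 15,13,11,9 => slot 9
496: h=16 => slot 16
Table: [900, ., ., ., ., 132, 279, 532, ., 126, 299, 669, ., 967, 436, 483, 496]
Lookup 126: h=15, h2=15, probe 15,13,11,9 → found at 9.

4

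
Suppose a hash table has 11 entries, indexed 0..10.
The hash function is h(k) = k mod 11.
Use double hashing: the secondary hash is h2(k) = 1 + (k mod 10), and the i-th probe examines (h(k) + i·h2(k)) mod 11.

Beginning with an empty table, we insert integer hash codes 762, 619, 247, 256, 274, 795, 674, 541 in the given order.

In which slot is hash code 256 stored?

762 hashes to 3; slot 3 is free -> place at 3.
619 hashes to 3, h2=10; 3 taken -> place at 2.
247 hashes to 5; slot 5 is free -> place at 5.
256 hashes to 3, h2=7; 3 taken -> place at 10.
274 hashes to 10, h2=5; 10 taken -> place at 4.
795 hashes to 3, h2=6; 3 taken -> place at 9.
674 hashes to 3, h2=5; 3 taken -> place at 8.
541 hashes to 2, h2=2; 2,4 taken -> place at 6.
Table: [—, —, 619, 762, 274, 247, 541, —, 674, 795, 256]

10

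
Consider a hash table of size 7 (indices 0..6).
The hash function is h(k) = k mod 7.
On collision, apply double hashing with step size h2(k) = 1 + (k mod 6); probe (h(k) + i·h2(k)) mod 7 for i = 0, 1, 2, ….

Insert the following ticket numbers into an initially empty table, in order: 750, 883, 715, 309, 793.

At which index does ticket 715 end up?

Insert 750: h=1, slot 1 empty → index 1.
Insert 883: h=1, h2=2, slot 1 occupied → index 3.
Insert 715: h=1, h2=2, slots 1,3 occupied → index 5.
Insert 309: h=1, h2=4, slots 1,5 occupied → index 2.
Insert 793: h=2, h2=2, slot 2 occupied → index 4.
Table: [_, 750, 309, 883, 793, 715, _]

5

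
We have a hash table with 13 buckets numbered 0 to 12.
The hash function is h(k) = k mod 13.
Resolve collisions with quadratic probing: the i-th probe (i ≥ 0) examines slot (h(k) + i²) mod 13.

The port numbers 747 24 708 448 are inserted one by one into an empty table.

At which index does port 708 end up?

7

747: h=6 → slot 6
24: h=11 → slot 11
708: h=6, probe 6,7 → slot 7
448: h=6, probe 6,7,10 → slot 10
Table: [_, _, _, _, _, _, 747, 708, _, _, 448, 24, _]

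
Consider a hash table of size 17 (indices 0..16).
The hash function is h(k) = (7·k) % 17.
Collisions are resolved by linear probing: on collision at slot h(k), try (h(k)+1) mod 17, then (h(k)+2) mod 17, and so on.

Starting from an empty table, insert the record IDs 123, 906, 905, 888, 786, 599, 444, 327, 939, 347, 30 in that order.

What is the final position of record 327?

123: h=11 → slot 11
906: h=1 → slot 1
905: h=11, probe 11,12 → slot 12
888: h=11, probe 11,12,13 → slot 13
786: h=11, probe 11,12,13,14 → slot 14
599: h=11, probe 11,12,13,14,15 → slot 15
444: h=14, probe 14,15,16 → slot 16
327: h=11, probe 11,12,13,14,15,16,0 → slot 0
939: h=11, probe 11,12,13,14,15,16,0,1,2 → slot 2
347: h=15, probe 15,16,0,1,2,3 → slot 3
30: h=6 → slot 6
Table: [327, 906, 939, 347, ., ., 30, ., ., ., ., 123, 905, 888, 786, 599, 444]

0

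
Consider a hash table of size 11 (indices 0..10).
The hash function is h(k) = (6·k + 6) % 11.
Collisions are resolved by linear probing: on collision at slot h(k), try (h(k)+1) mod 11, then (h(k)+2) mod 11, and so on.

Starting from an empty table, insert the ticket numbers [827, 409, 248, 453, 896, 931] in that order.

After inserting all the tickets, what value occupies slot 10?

453

Insert 827: h=7, slot 7 empty → index 7.
Insert 409: h=7, slot 7 occupied → index 8.
Insert 248: h=9, slot 9 empty → index 9.
Insert 453: h=7, slots 7,8,9 occupied → index 10.
Insert 896: h=3, slot 3 empty → index 3.
Insert 931: h=4, slot 4 empty → index 4.
Table: [_, _, _, 896, 931, _, _, 827, 409, 248, 453]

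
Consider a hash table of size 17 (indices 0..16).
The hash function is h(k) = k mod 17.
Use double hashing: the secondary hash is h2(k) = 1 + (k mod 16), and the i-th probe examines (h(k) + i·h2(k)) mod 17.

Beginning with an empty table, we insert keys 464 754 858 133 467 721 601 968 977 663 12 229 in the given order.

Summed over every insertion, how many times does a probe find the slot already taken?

13

Insert 464: h=5, slot 5 empty -> index 5.
Insert 754: h=6, slot 6 empty -> index 6.
Insert 858: h=8, slot 8 empty -> index 8.
Insert 133: h=14, slot 14 empty -> index 14.
Insert 467: h=8, h2=4, slot 8 occupied -> index 12.
Insert 721: h=7, slot 7 empty -> index 7.
Insert 601: h=6, h2=10, slot 6 occupied -> index 16.
Insert 968: h=16, h2=9, slots 16,8 occupied -> index 0.
Insert 977: h=8, h2=2, slot 8 occupied -> index 10.
Insert 663: h=0, h2=8, slots 0,8,16,7 occupied -> index 15.
Insert 12: h=12, h2=13, slots 12,8 occupied -> index 4.
Insert 229: h=8, h2=6, slots 8,14 occupied -> index 3.
Table: [968, ., ., 229, 12, 464, 754, 721, 858, ., 977, ., 467, ., 133, 663, 601]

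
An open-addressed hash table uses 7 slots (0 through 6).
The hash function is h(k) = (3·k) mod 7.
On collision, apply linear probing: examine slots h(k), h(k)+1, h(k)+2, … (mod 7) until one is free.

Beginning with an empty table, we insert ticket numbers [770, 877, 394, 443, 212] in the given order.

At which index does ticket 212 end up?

770: h=0 => slot 0
877: h=6 => slot 6
394: h=6, probe 6,0,1 => slot 1
443: h=6, probe 6,0,1,2 => slot 2
212: h=6, probe 6,0,1,2,3 => slot 3
Table: [770, 394, 443, 212, _, _, 877]

3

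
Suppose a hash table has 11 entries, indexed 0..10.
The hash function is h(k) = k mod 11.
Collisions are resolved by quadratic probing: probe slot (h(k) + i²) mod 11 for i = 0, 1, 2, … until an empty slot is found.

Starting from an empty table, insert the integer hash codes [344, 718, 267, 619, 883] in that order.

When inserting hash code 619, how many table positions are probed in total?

Insert 344: h=3, slot 3 empty → index 3.
Insert 718: h=3, slot 3 occupied → index 4.
Insert 267: h=3, slots 3,4 occupied → index 7.
Insert 619: h=3, slots 3,4,7 occupied → index 1.
Insert 883: h=3, slots 3,4,7,1 occupied → index 8.
Table: [-, 619, -, 344, 718, -, -, 267, 883, -, -]

4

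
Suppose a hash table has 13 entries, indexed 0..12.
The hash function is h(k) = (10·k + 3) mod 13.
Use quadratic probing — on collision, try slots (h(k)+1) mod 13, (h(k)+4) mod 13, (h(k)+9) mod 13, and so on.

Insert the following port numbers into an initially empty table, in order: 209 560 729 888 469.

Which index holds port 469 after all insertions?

9

Insert 209: h=0, slot 0 empty -> index 0.
Insert 560: h=0, slot 0 occupied -> index 1.
Insert 729: h=0, slots 0,1 occupied -> index 4.
Insert 888: h=4, slot 4 occupied -> index 5.
Insert 469: h=0, slots 0,1,4 occupied -> index 9.
Table: [209, 560, ∅, ∅, 729, 888, ∅, ∅, ∅, 469, ∅, ∅, ∅]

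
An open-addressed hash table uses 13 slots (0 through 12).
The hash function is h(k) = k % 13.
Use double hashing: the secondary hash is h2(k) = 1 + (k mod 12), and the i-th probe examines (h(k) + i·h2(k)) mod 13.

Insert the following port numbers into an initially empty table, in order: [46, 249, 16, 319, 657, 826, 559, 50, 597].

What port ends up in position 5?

826

46: h=7 -> slot 7
249: h=2 -> slot 2
16: h=3 -> slot 3
319: h=7, h2=8, probe 7,2,10 -> slot 10
657: h=7, h2=10, probe 7,4 -> slot 4
826: h=7, h2=11, probe 7,5 -> slot 5
559: h=0 -> slot 0
50: h=11 -> slot 11
597: h=12 -> slot 12
Table: [559, -, 249, 16, 657, 826, -, 46, -, -, 319, 50, 597]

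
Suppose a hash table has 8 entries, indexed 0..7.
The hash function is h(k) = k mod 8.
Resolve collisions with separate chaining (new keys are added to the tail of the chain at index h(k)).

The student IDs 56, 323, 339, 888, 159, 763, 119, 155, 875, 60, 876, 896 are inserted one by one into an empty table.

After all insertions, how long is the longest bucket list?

5

56 -> bucket 0
323 -> bucket 3
339 -> bucket 3 (collision)
888 -> bucket 0 (collision)
159 -> bucket 7
763 -> bucket 3 (collision)
119 -> bucket 7 (collision)
155 -> bucket 3 (collision)
875 -> bucket 3 (collision)
60 -> bucket 4
876 -> bucket 4 (collision)
896 -> bucket 0 (collision)
Final buckets:
0: 56 -> 888 -> 896
1: _
2: _
3: 323 -> 339 -> 763 -> 155 -> 875
4: 60 -> 876
5: _
6: _
7: 159 -> 119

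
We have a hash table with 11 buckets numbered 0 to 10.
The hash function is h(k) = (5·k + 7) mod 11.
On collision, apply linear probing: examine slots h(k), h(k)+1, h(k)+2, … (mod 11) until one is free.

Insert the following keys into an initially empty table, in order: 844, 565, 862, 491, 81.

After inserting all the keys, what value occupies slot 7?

81

Insert 844: h=3, slot 3 empty -> index 3.
Insert 565: h=5, slot 5 empty -> index 5.
Insert 862: h=5, slot 5 occupied -> index 6.
Insert 491: h=9, slot 9 empty -> index 9.
Insert 81: h=5, slots 5,6 occupied -> index 7.
Table: [_, _, _, 844, _, 565, 862, 81, _, 491, _]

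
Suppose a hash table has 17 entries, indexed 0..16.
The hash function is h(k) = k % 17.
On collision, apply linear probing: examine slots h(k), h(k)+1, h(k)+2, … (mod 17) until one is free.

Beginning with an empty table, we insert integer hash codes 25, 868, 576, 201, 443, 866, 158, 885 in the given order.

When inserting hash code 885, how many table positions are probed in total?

3

Insert 25: h=8, slot 8 empty => index 8.
Insert 868: h=1, slot 1 empty => index 1.
Insert 576: h=15, slot 15 empty => index 15.
Insert 201: h=14, slot 14 empty => index 14.
Insert 443: h=1, slot 1 occupied => index 2.
Insert 866: h=16, slot 16 empty => index 16.
Insert 158: h=5, slot 5 empty => index 5.
Insert 885: h=1, slots 1,2 occupied => index 3.
Table: [∅, 868, 443, 885, ∅, 158, ∅, ∅, 25, ∅, ∅, ∅, ∅, ∅, 201, 576, 866]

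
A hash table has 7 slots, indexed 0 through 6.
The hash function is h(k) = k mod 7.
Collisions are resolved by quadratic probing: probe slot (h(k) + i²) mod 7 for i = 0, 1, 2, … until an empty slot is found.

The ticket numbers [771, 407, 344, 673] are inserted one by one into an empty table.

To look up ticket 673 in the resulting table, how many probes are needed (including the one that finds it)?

4

Insert 771: h=1, slot 1 empty → index 1.
Insert 407: h=1, slot 1 occupied → index 2.
Insert 344: h=1, slots 1,2 occupied → index 5.
Insert 673: h=1, slots 1,2,5 occupied → index 3.
Table: [—, 771, 407, 673, —, 344, —]
Lookup 673: h=1, probe 1,2,5,3 → found at 3.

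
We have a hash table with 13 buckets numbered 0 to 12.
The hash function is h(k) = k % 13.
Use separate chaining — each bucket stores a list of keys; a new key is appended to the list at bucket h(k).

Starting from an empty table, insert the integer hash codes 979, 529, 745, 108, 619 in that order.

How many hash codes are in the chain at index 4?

Insert 979: h=4, bucket 4 empty -> new chain.
Insert 529: h=9, bucket 9 empty -> new chain.
Insert 745: h=4, bucket 4 nonempty -> append to chain.
Insert 108: h=4, bucket 4 nonempty -> append to chain.
Insert 619: h=8, bucket 8 empty -> new chain.
Final buckets:
0: —
1: —
2: —
3: —
4: 979 -> 745 -> 108
5: —
6: —
7: —
8: 619
9: 529
10: —
11: —
12: —

3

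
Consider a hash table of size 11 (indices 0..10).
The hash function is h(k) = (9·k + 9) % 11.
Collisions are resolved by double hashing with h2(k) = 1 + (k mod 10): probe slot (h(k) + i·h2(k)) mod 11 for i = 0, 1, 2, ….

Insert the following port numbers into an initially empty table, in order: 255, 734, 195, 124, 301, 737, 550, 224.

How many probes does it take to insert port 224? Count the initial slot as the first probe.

2

Insert 255: h=5, slot 5 empty → index 5.
Insert 734: h=4, slot 4 empty → index 4.
Insert 195: h=4, h2=6, slot 4 occupied → index 10.
Insert 124: h=3, slot 3 empty → index 3.
Insert 301: h=1, slot 1 empty → index 1.
Insert 737: h=9, slot 9 empty → index 9.
Insert 550: h=9, h2=1, slots 9,10 occupied → index 0.
Insert 224: h=1, h2=5, slot 1 occupied → index 6.
Table: [550, 301, —, 124, 734, 255, 224, —, —, 737, 195]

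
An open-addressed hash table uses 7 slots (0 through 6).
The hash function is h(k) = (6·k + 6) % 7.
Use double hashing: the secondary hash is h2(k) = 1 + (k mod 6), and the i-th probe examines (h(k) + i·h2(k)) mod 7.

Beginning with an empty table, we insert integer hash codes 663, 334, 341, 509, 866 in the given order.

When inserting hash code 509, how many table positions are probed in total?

4

663 hashes to 1; slot 1 is free → place at 1.
334 hashes to 1, h2=5; 1 taken → place at 6.
341 hashes to 1, h2=6; 1 taken → place at 0.
509 hashes to 1, h2=6; 1,0,6 taken → place at 5.
866 hashes to 1, h2=3; 1 taken → place at 4.
Table: [341, 663, _, _, 866, 509, 334]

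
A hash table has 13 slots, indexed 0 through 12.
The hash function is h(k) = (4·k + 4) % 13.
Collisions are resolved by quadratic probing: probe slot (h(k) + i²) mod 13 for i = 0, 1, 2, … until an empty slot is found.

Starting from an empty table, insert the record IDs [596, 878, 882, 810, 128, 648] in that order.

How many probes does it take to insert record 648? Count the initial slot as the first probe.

4

596 hashes to 9; slot 9 is free → place at 9.
878 hashes to 6; slot 6 is free → place at 6.
882 hashes to 9; 9 taken → place at 10.
810 hashes to 7; slot 7 is free → place at 7.
128 hashes to 9; 9,10 taken → place at 0.
648 hashes to 9; 9,10,0 taken → place at 5.
Table: [128, —, —, —, —, 648, 878, 810, —, 596, 882, —, —]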